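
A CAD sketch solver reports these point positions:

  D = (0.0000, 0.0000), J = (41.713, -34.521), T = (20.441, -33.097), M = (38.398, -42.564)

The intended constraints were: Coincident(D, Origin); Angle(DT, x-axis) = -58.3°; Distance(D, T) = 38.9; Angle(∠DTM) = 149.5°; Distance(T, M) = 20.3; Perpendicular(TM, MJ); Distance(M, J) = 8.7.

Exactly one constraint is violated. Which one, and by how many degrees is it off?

Perpendicular(TM, MJ) — off by 5.40°.

D = (0.00, 0.00) ✓; DT at -58.30° ✓; |DT| = 38.90 ✓; ∠DTM = 149.5° ✓; |TM| = 20.30 ✓; ∠(TM, MJ) = 95.40° ✗; |MJ| = 8.699 ✓.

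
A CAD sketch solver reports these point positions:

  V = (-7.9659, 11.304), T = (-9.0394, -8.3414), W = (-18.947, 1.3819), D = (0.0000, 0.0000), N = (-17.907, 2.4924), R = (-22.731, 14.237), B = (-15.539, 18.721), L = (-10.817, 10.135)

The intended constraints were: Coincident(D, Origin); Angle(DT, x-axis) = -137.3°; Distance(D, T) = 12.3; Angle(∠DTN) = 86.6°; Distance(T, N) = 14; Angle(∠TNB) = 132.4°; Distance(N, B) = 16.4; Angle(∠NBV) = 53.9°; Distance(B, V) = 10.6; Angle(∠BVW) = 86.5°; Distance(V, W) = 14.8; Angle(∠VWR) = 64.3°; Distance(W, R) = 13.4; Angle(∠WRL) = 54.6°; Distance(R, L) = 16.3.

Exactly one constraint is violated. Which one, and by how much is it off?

Distance(R, L) = 16.3 — off by 3.70.

D = (0.00, 0.00) ✓; DT at -137.3° ✓; |DT| = 12.30 ✓; ∠DTN = 86.60° ✓; |TN| = 14.00 ✓; ∠TNB = 132.4° ✓; |NB| = 16.40 ✓; ∠NBV = 53.90° ✓; |BV| = 10.60 ✓; ∠BVW = 86.50° ✓; |VW| = 14.80 ✓; ∠VWR = 64.30° ✓; |WR| = 13.40 ✓; ∠WRL = 54.60° ✓; |RL| = 12.60 ✗.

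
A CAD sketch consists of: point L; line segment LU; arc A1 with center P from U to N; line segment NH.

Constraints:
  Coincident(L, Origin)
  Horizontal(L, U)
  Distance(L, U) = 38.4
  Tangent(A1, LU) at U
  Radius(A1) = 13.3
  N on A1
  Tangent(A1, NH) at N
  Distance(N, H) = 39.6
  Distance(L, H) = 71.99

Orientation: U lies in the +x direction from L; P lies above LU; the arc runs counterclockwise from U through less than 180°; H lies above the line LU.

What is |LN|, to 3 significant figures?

53.7

L is at the origin; LU is horizontal with |LU| = 38.4 and U on the +x side, so U = (38.4, 0.00). Tangency of A1 to LU means the radius PU is perpendicular to LU, so P = U + (0, 13.3) = (38.4, 13.3). Since PN ⟂ NH (tangency), |PH| = √(13.3² + 39.6²) = 41.8 regardless of where N sits on A1. So H lies on both circle(L, 71.99) and circle(P, 41.8); the above-LU intersection is H = (47.5, 54.1). N is the foot of the tangent from H: N = (51.6, 14.7).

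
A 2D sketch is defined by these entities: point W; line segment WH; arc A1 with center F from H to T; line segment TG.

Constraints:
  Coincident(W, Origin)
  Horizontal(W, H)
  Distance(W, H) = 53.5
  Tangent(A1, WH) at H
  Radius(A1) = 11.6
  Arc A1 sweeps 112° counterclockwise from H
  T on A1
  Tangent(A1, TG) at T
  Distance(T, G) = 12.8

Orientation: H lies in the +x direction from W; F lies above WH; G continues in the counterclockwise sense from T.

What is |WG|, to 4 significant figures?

65.64

W is at the origin; WH is horizontal with |WH| = 53.5 and H on the +x side, so H = (53.50, 0.000). A1 meets WH tangentially, so FH is at right angles to WH, so F = H + (0, 11.6) = (53.50, 11.60). On A1, H sits at bearing -90° from F; a 112° counterclockwise sweep puts T at bearing 22°, so T = F + 11.6·(cos 22°, sin 22°) = (64.26, 15.95). Since A1 is tangent to TG there, FT ⟂ TG, so TG runs along (−sin 22°, cos 22°); with |TG| = 12.8, G = (59.46, 27.81). Then |WG| = |G − W| = 65.64.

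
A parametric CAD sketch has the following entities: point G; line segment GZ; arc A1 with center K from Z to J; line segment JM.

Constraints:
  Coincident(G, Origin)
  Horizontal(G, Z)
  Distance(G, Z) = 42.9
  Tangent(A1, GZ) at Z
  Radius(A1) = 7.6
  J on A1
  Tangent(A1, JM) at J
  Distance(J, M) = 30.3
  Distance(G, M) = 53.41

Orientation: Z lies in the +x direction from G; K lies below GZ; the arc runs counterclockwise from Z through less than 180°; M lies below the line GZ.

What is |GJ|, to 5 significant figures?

36.226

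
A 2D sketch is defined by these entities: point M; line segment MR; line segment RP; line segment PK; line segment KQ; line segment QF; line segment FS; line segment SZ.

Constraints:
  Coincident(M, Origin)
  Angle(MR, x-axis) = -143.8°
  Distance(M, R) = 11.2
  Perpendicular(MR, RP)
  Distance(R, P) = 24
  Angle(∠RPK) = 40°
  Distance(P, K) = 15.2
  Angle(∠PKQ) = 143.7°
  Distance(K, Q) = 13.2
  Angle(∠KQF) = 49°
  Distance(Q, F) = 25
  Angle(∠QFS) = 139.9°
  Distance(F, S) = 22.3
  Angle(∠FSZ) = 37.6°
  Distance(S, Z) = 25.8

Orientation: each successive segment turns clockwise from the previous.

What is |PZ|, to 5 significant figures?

7.2061

M is at the origin; MR runs at -143.8° with length 11.2, so R = (-9.0380, -6.6148). The perpendicularity gives RP at right angles to MR, so RP runs at 126.20°; with |RP| = 24.0, P = (-23.212, 12.752). ∠RPK = 40.0° gives PK at -13.800° from the x-axis; with |PK| = 15.2, K = (-8.4513, 9.1266). ∠PKQ = 143.7° gives KQ at -50.100° from the x-axis; with |KQ| = 13.2, Q = (0.015885, -1.0000). ∠KQF = 49.0° gives QF at 178.90° from the x-axis; with |QF| = 25.0, F = (-24.980, -0.52009). ∠QFS = 139.9° gives FS at 138.80° from the x-axis; with |FS| = 22.3, S = (-41.758, 14.169). ∠FSZ = 37.6° gives SZ at -3.6000° from the x-axis; with |SZ| = 25.8, Z = (-16.009, 12.549). Then |PZ| = |Z − P| = 7.2061.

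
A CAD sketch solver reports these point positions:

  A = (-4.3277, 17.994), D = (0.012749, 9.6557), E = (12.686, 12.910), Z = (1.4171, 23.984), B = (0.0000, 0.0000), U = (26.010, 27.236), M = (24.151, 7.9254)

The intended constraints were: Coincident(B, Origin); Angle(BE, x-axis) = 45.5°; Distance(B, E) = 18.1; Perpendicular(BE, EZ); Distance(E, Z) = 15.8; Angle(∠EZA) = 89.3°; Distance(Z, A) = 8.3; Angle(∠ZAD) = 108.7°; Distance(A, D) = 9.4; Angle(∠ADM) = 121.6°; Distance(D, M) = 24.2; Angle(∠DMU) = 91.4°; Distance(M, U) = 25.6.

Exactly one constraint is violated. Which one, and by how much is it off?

Distance(M, U) = 25.6 — off by 6.20.

B = (0.00, 0.00) ✓; BE at 45.50° ✓; |BE| = 18.10 ✓; ∠(BE, EZ) = 90.00° ✓; |EZ| = 15.80 ✓; ∠EZA = 89.30° ✓; |ZA| = 8.300 ✓; ∠ZAD = 108.7° ✓; |AD| = 9.400 ✓; ∠ADM = 121.6° ✓; |DM| = 24.20 ✓; ∠DMU = 91.40° ✓; |MU| = 19.40 ✗.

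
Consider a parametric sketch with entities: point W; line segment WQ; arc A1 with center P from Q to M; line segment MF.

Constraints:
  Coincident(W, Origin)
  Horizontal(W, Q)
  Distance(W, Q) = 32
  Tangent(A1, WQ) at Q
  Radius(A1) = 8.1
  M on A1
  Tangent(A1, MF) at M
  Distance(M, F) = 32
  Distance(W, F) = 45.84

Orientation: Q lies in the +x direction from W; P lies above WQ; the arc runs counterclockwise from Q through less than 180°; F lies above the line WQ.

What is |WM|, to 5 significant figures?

40.848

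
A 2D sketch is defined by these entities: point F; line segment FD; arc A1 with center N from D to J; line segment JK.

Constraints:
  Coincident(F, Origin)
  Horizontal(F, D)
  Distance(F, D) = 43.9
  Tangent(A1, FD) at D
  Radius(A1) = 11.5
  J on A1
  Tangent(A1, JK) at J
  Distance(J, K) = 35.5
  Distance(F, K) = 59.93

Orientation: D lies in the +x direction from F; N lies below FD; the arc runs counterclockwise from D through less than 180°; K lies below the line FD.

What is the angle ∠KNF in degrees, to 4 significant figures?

92.36°

Checks: |NJ| = 11.50 ✓; ∠(NJ, JK) = 90.00° ✓; |JK| = 35.50 ✓; |FK| = 59.93 ✓.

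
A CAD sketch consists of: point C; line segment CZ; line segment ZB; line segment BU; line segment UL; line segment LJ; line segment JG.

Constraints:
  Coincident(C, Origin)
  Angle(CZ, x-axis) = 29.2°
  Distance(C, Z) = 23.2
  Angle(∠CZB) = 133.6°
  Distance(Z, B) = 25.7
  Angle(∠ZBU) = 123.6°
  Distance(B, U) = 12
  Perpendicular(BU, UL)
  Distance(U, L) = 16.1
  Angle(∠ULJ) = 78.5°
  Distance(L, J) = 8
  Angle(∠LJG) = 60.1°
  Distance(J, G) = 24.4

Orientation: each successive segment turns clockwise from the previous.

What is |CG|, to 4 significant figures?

56.13

∠ULJ = 78.5° gives LJ at 94.90° from the x-axis; with |LJ| = 8.0, J = (32.06, -4.368). ∠LJG = 60.1° gives JG at -25.00° from the x-axis; with |JG| = 24.4, G = (54.18, -14.68). Then |CG| = |G − C| = 56.13.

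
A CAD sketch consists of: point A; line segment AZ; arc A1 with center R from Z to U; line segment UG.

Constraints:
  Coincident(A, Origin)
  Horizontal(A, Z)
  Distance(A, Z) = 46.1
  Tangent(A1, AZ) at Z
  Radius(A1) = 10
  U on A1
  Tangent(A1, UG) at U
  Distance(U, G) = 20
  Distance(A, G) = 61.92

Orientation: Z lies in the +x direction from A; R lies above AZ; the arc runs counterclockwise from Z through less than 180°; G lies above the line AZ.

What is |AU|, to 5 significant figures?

57.139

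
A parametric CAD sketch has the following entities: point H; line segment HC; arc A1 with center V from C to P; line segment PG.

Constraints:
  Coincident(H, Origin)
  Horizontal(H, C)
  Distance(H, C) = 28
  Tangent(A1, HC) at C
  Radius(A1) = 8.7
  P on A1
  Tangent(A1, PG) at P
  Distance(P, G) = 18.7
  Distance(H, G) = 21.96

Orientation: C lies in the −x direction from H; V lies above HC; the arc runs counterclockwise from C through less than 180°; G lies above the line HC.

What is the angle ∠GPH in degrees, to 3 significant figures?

66.6°

H is at the origin; HC is horizontal with |HC| = 28.0 and C on the −x side, so C = (-28.0, 0.00). Since A1 is tangent to HC there, VC ⟂ HC, so V = C + (0, 8.7) = (-28.0, 8.70). Since VP ⟂ PG (tangency), |VG| = √(8.7² + 18.7²) = 20.6 regardless of where P sits on A1. So G lies on both circle(H, 21.96) and circle(V, 20.6); the above-HC intersection is G = (-10.3, 19.4). P is the foot of the tangent from G: P = (-20.8, 3.85).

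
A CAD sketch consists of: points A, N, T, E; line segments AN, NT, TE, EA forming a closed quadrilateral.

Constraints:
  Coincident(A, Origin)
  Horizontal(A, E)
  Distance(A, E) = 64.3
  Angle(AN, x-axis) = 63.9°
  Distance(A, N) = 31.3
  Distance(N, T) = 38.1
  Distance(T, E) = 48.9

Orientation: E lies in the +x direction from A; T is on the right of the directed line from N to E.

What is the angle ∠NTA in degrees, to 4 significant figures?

54.92°

A is at the origin; AE is horizontal with |AE| = 64.3 and E in +x, so E = (64.3, 0). AN runs at 63.9° with |AN| = 31.3, so N = (13.77, 28.11). T is determined by |NT| = 38.1 and |TE| = 48.9 together: it lies at the intersection of circle(N, 38.1) and circle(E, 48.9). With |NE| = 57.82, the foot of the radical line on NE is 20.79 from N and the perpendicular offset is √(38.1² − 20.79²) = 31.93. Taking the right-of-NE solution: T = (16.41, -9.900).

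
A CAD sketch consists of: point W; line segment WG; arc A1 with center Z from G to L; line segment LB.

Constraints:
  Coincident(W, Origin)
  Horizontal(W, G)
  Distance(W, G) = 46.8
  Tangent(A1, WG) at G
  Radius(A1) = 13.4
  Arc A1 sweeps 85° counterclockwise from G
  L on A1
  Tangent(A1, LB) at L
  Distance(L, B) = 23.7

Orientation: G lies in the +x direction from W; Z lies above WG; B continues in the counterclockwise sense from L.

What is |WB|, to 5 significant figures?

71.800

W is at the origin; WG is horizontal with |WG| = 46.8 and G on the +x side, so G = (46.800, 0.0000). The tangent condition forces ZG to be normal to WG, so Z = G + (0, 13.4) = (46.800, 13.400). On A1, G sits at bearing -90° from Z; an 85° counterclockwise sweep puts L at bearing -5°, so L = Z + 13.4·(cos -5°, sin -5°) = (60.149, 12.232). Tangency of A1 to LB means the radius ZL is perpendicular to LB, so LB runs along (−sin -5°, cos -5°); with |LB| = 23.7, B = (62.215, 35.842). Then |WB| = |B − W| = 71.800.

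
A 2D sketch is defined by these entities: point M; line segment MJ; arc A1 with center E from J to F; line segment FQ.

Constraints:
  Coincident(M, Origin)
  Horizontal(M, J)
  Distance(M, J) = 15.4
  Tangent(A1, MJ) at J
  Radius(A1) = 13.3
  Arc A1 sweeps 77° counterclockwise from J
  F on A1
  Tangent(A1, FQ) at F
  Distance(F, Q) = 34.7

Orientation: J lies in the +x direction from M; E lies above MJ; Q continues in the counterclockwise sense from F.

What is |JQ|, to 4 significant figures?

48.76

On A1, J sits at bearing -90° from E; a 77° counterclockwise sweep puts F at bearing -13°, so F = E + 13.3·(cos -13°, sin -13°) = (28.36, 10.31). A1 meets FQ tangentially, so EF is at right angles to FQ, so FQ runs along (−sin -13°, cos -13°); with |FQ| = 34.7, Q = (36.16, 44.12). Then |JQ| = |Q − J| = 48.76.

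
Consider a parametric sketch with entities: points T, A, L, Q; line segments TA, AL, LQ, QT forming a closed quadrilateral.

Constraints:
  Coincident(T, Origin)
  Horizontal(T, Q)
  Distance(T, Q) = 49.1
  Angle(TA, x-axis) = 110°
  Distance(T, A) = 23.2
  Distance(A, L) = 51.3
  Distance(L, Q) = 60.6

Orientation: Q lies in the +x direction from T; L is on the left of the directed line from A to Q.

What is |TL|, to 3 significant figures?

64.2

Checks: |AL| = 51.30 ✓; |LQ| = 60.60 ✓.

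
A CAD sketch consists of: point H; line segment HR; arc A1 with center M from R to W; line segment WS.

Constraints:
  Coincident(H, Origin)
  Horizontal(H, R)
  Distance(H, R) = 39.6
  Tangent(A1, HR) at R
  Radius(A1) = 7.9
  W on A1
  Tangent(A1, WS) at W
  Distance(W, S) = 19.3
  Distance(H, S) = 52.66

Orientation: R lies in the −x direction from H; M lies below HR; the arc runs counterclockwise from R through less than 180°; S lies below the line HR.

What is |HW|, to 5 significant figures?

48.274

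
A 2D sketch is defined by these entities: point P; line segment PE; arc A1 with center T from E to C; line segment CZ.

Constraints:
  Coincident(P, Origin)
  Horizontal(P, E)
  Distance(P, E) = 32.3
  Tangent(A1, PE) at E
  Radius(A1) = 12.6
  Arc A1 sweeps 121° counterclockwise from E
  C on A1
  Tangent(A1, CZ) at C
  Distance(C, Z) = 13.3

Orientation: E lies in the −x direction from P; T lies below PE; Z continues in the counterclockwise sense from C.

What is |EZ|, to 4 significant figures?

30.74

P is at the origin; PE is horizontal with |PE| = 32.3 and E on the −x side, so E = (-32.30, 0.000). Tangency of A1 to PE means the radius TE is perpendicular to PE, so T = E + (0, -12.6) = (-32.30, -12.60). On A1, E sits at bearing 90° from T; a 121° counterclockwise sweep puts C at bearing 211°, so C = T + 12.6·(cos 211°, sin 211°) = (-43.10, -19.09). Since A1 is tangent to CZ there, TC ⟂ CZ, so CZ runs along (−sin 211°, cos 211°); with |CZ| = 13.3, Z = (-36.25, -30.49). Then |EZ| = |Z − E| = 30.74.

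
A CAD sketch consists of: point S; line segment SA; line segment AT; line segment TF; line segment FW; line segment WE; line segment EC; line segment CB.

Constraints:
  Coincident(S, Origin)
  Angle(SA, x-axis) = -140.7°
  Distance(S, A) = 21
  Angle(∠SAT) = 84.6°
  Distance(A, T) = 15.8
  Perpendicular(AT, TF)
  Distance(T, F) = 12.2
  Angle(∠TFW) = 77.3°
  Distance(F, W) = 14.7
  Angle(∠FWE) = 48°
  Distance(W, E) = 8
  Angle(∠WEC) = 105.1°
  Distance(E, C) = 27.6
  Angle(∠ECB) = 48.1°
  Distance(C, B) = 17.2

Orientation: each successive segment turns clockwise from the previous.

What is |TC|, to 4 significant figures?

25.74

S is at the origin; SA runs at -140.7° with length 21.0, so A = (-16.25, -13.30). ∠SAT = 84.6° gives AT at 123.9° from the x-axis; with |AT| = 15.8, T = (-25.06, -0.1868). The perpendicularity gives TF at right angles to AT, so TF runs at 33.90°; with |TF| = 12.2, F = (-14.94, 6.618). ∠TFW = 77.3° gives FW at -68.80° from the x-axis; with |FW| = 14.7, W = (-9.621, -7.087). ∠FWE = 48.0° gives WE at 159.2° from the x-axis; with |WE| = 8.0, E = (-17.10, -4.247). ∠WEC = 105.1° gives EC at 84.30° from the x-axis; with |EC| = 27.6, C = (-14.36, 23.22). Then |TC| = |C − T| = 25.74.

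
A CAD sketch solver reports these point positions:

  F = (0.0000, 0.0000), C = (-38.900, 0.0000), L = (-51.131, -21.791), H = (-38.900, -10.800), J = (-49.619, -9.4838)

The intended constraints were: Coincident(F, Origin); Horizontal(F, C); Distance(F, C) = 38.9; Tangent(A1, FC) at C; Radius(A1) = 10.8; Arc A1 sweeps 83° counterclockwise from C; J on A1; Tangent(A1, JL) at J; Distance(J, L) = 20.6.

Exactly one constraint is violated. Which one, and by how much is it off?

Distance(J, L) = 20.6 — off by 8.20.

F = (0.00, 0.00) ✓; F.y = 0.00, C.y = 0.00 ✓; |FC| = 38.90 ✓; ∠(HC, CF) = 90.00° ✓; |HC| = 10.80 ✓; bearing(H→J) − bearing(H→C) = 83.00° ✓; |HJ| = 10.80 ✓; ∠(HJ, JL) = 90.00° ✓; |JL| = 12.40 ✗.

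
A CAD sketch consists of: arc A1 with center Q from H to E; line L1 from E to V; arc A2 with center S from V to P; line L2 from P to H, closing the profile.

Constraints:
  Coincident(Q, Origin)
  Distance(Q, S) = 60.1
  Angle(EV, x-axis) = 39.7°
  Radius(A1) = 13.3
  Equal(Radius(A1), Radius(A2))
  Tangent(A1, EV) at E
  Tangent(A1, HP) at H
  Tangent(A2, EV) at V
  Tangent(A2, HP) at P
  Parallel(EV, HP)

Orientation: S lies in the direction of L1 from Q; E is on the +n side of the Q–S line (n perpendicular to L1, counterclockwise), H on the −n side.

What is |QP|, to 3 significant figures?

61.6

Tangency of A1 to both parallel lines with radius 13.3 puts E and H at Q ± 13.3·n: E = (-8.50, 10.2), H = (8.50, -10.2). Equal radii place V and P the same way about S: V = S + 13.3·n = (37.7, 48.6), P = S − 13.3·n = (54.7, 28.2). Then |QP| = |P − Q| = 61.6.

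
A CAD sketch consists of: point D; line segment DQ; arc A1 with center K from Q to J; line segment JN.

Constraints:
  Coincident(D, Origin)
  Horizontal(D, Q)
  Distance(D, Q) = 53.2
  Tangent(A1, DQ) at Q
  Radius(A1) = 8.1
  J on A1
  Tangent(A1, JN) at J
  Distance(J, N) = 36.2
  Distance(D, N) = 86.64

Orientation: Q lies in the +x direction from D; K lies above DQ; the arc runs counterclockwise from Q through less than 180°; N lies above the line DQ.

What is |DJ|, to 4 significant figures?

60.12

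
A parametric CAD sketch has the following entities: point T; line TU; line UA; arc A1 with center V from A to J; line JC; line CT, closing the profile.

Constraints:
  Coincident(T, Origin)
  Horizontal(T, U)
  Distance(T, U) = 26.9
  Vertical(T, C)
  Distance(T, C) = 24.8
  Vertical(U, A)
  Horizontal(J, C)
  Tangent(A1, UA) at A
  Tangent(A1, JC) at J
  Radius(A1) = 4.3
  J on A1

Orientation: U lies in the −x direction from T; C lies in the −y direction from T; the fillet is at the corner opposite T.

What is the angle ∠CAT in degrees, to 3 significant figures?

46.4°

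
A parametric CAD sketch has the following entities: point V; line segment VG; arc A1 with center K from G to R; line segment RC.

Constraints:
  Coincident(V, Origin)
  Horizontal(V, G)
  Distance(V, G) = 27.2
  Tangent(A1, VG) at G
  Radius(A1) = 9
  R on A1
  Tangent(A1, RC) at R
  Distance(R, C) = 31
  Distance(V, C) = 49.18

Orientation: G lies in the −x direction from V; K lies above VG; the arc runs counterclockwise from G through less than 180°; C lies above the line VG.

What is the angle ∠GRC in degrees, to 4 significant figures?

127.3°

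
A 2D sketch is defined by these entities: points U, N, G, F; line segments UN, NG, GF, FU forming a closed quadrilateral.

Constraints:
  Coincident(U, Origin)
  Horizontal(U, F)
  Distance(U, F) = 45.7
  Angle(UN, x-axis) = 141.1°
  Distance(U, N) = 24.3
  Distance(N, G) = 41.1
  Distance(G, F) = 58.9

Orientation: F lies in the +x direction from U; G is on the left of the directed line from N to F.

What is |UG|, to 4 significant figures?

46.58

U is at the origin; UF is horizontal with |UF| = 45.7 and F in +x, so F = (45.7, 0). UN runs at 141.1° with |UN| = 24.3, so N = (-18.91, 15.26). G is determined by |NG| = 41.1 and |GF| = 58.9 together: it lies at the intersection of circle(N, 41.1) and circle(F, 58.9). With |NF| = 66.39, the foot of the radical line on NF is 19.79 from N and the perpendicular offset is √(41.1² − 19.79²) = 36.02. Taking the left-of-NF solution: G = (8.627, 45.77).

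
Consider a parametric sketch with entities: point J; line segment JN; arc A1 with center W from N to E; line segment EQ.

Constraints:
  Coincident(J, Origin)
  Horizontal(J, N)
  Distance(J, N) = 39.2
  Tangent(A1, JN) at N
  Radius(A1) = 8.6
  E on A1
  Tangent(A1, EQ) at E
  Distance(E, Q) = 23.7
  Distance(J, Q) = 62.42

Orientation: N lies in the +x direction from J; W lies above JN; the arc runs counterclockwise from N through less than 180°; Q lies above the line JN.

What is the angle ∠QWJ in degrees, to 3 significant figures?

145°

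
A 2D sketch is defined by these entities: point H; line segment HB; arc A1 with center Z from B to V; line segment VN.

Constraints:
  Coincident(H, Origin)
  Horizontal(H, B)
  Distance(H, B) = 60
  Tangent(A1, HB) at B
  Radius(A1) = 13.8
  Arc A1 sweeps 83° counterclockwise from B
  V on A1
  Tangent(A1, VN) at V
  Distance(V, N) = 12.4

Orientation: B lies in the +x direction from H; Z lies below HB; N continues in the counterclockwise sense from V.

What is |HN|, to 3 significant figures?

51.0

On A1, B sits at bearing 90° from Z; an 83° counterclockwise sweep puts V at bearing 173°, so V = Z + 13.8·(cos 173°, sin 173°) = (46.3, -12.1). A1 meets VN tangentially, so ZV is at right angles to VN, so VN runs along (−sin 173°, cos 173°); with |VN| = 12.4, N = (44.8, -24.4). Then |HN| = |N − H| = 51.0.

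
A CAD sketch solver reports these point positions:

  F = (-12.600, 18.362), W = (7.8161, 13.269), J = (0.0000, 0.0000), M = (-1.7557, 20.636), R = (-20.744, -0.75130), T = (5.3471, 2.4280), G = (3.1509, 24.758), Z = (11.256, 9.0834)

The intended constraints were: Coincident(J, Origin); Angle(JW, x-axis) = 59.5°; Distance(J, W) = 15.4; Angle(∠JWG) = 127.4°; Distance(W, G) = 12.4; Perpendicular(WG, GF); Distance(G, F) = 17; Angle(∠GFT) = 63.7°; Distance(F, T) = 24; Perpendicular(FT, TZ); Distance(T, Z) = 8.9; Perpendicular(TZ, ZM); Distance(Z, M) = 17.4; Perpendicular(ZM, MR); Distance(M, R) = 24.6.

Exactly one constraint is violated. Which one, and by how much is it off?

Distance(M, R) = 24.6 — off by 4.00.

J = (0.00, 0.00) ✓; JW at 59.50° ✓; |JW| = 15.40 ✓; ∠JWG = 127.4° ✓; |WG| = 12.40 ✓; ∠(WG, GF) = 90.00° ✓; |GF| = 17.00 ✓; ∠GFT = 63.70° ✓; |FT| = 24.00 ✓; ∠(FT, TZ) = 90.00° ✓; |TZ| = 8.900 ✓; ∠(TZ, ZM) = 90.00° ✓; |ZM| = 17.40 ✓; ∠(ZM, MR) = 90.00° ✓; |MR| = 28.60 ✗.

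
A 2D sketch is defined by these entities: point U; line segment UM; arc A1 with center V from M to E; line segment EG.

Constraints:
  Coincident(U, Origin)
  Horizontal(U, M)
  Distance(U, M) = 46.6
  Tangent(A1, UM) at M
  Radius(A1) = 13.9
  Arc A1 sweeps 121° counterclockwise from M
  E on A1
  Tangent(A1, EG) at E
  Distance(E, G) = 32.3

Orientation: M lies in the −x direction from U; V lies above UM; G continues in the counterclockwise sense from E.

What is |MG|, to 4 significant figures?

48.97

U is at the origin; UM is horizontal with |UM| = 46.6 and M on the −x side, so M = (-46.60, 0.000). Tangency of A1 to UM means the radius VM is perpendicular to UM, so V = M + (0, 13.9) = (-46.60, 13.90). On A1, M sits at bearing -90° from V; a 121° counterclockwise sweep puts E at bearing 31°, so E = V + 13.9·(cos 31°, sin 31°) = (-34.69, 21.06). Tangency of A1 to EG means the radius VE is perpendicular to EG, so EG runs along (−sin 31°, cos 31°); with |EG| = 32.3, G = (-51.32, 48.75). Then |MG| = |G − M| = 48.97.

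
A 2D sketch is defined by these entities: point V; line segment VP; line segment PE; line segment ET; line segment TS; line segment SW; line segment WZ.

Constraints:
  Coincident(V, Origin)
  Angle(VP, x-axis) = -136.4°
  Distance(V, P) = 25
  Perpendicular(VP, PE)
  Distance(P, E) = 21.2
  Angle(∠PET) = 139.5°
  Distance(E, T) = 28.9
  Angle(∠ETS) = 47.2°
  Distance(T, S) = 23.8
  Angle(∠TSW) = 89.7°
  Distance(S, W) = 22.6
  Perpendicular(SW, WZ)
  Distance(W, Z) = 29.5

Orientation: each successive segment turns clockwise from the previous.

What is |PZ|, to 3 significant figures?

46.5

V is at the origin; VP runs at -136.4° with length 25.0, so P = (-18.1, -17.2). VP ⟂ PE, so PE runs at 134°; with |PE| = 21.2, E = (-32.7, -1.89). ∠PET = 139.5° gives ET at 93.1° from the x-axis; with |ET| = 28.9, T = (-34.3, 27.0). ∠ETS = 47.2° gives TS at -39.7° from the x-axis; with |TS| = 23.8, S = (-16.0, 11.8). ∠TSW = 89.7° gives SW at -130° from the x-axis; with |SW| = 22.6, W = (-30.5, -5.55). SW ⟂ WZ, so WZ runs at 140°; with |WZ| = 29.5, Z = (-53.1, 13.4). Then |PZ| = |Z − P| = 46.5.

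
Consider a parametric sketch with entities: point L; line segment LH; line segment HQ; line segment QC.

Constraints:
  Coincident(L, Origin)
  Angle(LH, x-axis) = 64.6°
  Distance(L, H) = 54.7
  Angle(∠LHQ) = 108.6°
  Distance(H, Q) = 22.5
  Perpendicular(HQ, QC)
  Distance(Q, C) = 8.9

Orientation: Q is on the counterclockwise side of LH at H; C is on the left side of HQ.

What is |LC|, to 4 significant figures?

58.65

L is at the origin; LH runs at 64.6° with length 54.7, so H = 54.7·(cos 64.6°, sin 64.6°) = (23.46, 49.41). ∠LHQ = 108.6°, so HQ runs at 64.6° + (180° − 108.6°) = 136.0° from the x-axis; with |HQ| = 22.5, Q = H + 22.5·(cos 136.0°, sin 136.0°) = (7.278, 65.04). HQ ⟂ QC; with |QC| = 8.9 on the left of HQ, C = Q + 8.9·(-0.6947, -0.7193) = (1.095, 58.64). Then |LC| = |C − L| = 58.65.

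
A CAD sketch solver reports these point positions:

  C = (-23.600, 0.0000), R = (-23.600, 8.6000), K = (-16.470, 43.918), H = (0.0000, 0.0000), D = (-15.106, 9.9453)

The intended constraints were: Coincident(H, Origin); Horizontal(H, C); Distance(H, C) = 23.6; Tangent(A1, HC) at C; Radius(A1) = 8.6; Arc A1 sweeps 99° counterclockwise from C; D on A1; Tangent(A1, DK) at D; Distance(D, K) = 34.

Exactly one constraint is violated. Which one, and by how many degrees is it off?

Tangent(A1, DK) at D — off by 6.70°.

H = (0.00, 0.00) ✓; H.y = 0.00, C.y = 0.00 ✓; |HC| = 23.60 ✓; ∠(RC, CH) = 90.00° ✓; |RC| = 8.600 ✓; bearing(R→D) − bearing(R→C) = 99.00° ✓; |RD| = 8.600 ✓; ∠(RD, DK) = 96.70° ✗; |DK| = 34.00 ✓.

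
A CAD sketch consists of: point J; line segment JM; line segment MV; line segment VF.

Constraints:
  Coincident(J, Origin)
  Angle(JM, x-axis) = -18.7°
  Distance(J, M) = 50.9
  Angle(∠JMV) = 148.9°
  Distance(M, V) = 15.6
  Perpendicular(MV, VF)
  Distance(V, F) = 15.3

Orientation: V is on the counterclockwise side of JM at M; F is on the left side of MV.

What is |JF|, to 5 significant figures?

60.196

J is at the origin; JM runs at -18.7° with length 50.9, so M = 50.9·(cos -18.7°, sin -18.7°) = (48.213, -16.319). ∠JMV = 148.9°, so MV runs at -18.7° + (180° − 148.9°) = 12.400° from the x-axis; with |MV| = 15.6, V = M + 15.6·(cos 12.400°, sin 12.400°) = (63.449, -12.969). MV ⟂ VF; with |VF| = 15.3 on the left of MV, F = V + 15.3·(-0.21474, 0.97667) = (60.164, 1.9738). Then |JF| = |F − J| = 60.196.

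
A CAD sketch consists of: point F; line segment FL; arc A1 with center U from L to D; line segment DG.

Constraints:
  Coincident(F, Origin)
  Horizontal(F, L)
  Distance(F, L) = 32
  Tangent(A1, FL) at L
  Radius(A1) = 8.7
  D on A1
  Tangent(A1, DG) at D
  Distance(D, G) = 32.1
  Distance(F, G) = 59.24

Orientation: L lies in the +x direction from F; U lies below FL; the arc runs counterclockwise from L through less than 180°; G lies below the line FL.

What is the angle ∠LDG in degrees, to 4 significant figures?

116.9°

Checks: |FL| = 32.00 ✓; |UD| = 8.700 ✓; ∠(UD, DG) = 90.00° ✓; |DG| = 32.10 ✓; |FG| = 59.24 ✓.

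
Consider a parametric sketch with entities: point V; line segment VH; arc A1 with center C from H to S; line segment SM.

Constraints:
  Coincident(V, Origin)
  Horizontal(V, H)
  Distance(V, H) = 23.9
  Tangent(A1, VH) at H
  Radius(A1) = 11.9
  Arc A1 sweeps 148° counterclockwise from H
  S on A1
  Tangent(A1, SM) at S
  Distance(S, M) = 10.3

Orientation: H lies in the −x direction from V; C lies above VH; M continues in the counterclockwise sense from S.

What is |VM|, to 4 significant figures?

38.04

V is at the origin; VH is horizontal with |VH| = 23.9 and H on the −x side, so H = (-23.90, 0.000). Tangency of A1 to VH means the radius CH is perpendicular to VH, so C = H + (0, 11.9) = (-23.90, 11.90). On A1, H sits at bearing -90° from C; a 148° counterclockwise sweep puts S at bearing 58°, so S = C + 11.9·(cos 58°, sin 58°) = (-17.59, 21.99). A1 meets SM tangentially, so CS is at right angles to SM, so SM runs along (−sin 58°, cos 58°); with |SM| = 10.3, M = (-26.33, 27.45). Then |VM| = |M − V| = 38.04.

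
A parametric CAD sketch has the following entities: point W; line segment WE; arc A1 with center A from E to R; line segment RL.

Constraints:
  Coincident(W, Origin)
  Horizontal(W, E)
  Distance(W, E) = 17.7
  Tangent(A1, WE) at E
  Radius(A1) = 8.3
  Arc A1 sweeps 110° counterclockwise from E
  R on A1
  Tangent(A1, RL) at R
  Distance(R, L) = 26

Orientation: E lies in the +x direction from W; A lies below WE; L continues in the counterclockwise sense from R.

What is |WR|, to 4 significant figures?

14.90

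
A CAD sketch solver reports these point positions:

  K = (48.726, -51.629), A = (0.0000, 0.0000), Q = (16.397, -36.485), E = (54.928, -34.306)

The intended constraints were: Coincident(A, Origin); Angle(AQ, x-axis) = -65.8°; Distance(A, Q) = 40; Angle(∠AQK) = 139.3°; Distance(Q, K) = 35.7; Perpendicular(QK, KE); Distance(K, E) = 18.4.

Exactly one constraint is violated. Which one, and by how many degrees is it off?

Perpendicular(QK, KE) — off by 5.40°.

A = (0.00, 0.00) ✓; AQ at -65.80° ✓; |AQ| = 40.00 ✓; ∠AQK = 139.3° ✓; |QK| = 35.70 ✓; ∠(QK, KE) = 95.40° ✗; |KE| = 18.40 ✓.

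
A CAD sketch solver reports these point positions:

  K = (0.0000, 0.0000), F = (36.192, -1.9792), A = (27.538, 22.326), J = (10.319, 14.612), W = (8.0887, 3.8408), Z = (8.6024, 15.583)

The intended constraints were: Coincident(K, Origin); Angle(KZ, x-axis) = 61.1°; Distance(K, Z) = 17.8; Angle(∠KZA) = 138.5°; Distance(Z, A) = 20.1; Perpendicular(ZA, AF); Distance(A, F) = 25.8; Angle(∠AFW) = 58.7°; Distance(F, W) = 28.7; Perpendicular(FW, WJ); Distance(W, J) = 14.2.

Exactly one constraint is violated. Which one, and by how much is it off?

Distance(W, J) = 14.2 — off by 3.20.

K = (0.00, 0.00) ✓; KZ at 61.10° ✓; |KZ| = 17.80 ✓; ∠KZA = 138.5° ✓; |ZA| = 20.10 ✓; ∠(ZA, AF) = 90.00° ✓; |AF| = 25.80 ✓; ∠AFW = 58.70° ✓; |FW| = 28.70 ✓; ∠(FW, WJ) = 90.00° ✓; |WJ| = 11.00 ✗.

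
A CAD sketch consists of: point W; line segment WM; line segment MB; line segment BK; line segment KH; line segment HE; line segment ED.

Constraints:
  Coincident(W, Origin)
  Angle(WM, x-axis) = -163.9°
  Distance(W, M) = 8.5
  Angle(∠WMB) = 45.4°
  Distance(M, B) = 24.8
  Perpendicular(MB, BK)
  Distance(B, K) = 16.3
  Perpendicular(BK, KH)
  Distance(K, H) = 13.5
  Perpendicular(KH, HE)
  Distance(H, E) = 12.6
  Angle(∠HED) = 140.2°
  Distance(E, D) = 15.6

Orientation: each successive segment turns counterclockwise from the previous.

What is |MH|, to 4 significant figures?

19.83

W is at the origin; WM runs at -163.9° with length 8.5, so M = (-8.167, -2.357). ∠WMB = 45.4° gives MB at -29.30° from the x-axis; with |MB| = 24.8, B = (13.46, -14.49). MB is perpendicular to BK, so BK runs at 60.70°; with |BK| = 16.3, K = (21.44, -0.2791). The perpendicularity gives KH at right angles to BK, so KH runs at 150.7°; with |KH| = 13.5, H = (9.665, 6.328). Then |MH| = |H − M| = 19.83.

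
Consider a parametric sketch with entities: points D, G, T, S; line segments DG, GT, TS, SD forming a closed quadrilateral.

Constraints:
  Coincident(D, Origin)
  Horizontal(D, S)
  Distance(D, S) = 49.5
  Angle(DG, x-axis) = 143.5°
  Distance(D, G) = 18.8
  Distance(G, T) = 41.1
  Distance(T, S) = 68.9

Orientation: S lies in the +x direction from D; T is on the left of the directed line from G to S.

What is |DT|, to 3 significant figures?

49.0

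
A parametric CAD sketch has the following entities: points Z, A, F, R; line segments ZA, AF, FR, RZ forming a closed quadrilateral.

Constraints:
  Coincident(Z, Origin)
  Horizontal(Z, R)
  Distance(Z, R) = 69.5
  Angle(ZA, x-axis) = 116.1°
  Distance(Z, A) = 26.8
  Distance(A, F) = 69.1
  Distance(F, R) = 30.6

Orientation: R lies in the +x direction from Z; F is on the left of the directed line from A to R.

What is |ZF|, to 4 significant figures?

63.69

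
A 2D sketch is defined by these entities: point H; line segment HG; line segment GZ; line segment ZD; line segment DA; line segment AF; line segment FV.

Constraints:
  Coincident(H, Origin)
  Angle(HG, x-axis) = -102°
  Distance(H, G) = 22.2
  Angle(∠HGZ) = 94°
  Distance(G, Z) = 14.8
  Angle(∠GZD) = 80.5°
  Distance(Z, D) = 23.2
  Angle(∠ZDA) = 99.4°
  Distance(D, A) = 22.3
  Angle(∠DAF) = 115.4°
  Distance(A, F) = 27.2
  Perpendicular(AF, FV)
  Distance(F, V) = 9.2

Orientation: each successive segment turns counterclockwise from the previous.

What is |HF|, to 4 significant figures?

32.08

H is at the origin; HG runs at -102.0° with length 22.2, so G = (-4.616, -21.71). ∠HGZ = 94.0° gives GZ at -16.00° from the x-axis; with |GZ| = 14.8, Z = (9.611, -25.79). ∠GZD = 80.5° gives ZD at 83.50° from the x-axis; with |ZD| = 23.2, D = (12.24, -2.743). ∠ZDA = 99.4° gives DA at 164.1° from the x-axis; with |DA| = 22.3, A = (-9.209, 3.366). ∠DAF = 115.4° gives AF at -131.3° from the x-axis; with |AF| = 27.2, F = (-27.16, -17.07). Then |HF| = |F − H| = 32.08.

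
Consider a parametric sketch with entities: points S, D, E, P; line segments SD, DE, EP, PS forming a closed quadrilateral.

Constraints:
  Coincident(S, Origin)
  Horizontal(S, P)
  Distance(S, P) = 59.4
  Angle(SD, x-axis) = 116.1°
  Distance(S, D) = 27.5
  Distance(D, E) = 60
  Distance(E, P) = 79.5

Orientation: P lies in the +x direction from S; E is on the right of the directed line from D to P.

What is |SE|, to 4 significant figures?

37.23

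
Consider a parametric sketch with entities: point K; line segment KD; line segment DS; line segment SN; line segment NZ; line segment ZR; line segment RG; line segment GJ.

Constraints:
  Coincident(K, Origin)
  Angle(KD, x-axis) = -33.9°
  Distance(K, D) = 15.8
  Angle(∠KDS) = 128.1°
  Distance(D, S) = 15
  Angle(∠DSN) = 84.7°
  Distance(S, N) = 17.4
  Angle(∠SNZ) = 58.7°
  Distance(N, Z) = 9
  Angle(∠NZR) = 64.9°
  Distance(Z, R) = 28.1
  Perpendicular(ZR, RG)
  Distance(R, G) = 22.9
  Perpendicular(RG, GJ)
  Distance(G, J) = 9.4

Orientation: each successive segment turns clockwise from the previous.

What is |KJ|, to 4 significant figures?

44.57

K is at the origin; KD runs at -33.9° with length 15.8, so D = (13.11, -8.812). ∠KDS = 128.1° gives DS at -85.80° from the x-axis; with |DS| = 15.0, S = (14.21, -23.77). ∠DSN = 84.7° gives SN at 178.9° from the x-axis; with |SN| = 17.4, N = (-3.184, -23.44). ∠SNZ = 58.7° gives NZ at 57.60° from the x-axis; with |NZ| = 9.0, Z = (1.638, -15.84). ∠NZR = 64.9° gives ZR at -57.50° from the x-axis; with |ZR| = 28.1, R = (16.74, -39.54). ZR ⟂ RG, so RG runs at -147.5°; with |RG| = 22.9, G = (-2.577, -51.84). RG is perpendicular to GJ, so GJ runs at 122.5°; with |GJ| = 9.4, J = (-7.628, -43.91). Then |KJ| = |J − K| = 44.57.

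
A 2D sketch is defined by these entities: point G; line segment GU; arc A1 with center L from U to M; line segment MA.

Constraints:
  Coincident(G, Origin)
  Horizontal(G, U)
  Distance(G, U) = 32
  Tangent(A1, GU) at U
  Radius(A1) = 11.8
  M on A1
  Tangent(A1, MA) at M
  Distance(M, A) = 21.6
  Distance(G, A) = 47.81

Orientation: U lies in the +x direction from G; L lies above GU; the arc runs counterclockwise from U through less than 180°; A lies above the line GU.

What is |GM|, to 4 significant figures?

45.75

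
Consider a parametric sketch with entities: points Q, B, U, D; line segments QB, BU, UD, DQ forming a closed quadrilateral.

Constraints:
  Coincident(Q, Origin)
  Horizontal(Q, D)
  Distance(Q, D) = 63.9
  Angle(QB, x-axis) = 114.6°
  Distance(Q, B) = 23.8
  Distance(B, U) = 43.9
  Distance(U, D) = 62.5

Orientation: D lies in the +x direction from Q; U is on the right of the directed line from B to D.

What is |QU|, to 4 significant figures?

20.32

Q is at the origin; QD is horizontal with |QD| = 63.9 and D in +x, so D = (63.9, 0). QB runs at 114.6° with |QB| = 23.8, so B = (-9.907, 21.64). U is determined by |BU| = 43.9 and |UD| = 62.5 together: it lies at the intersection of circle(B, 43.9) and circle(D, 62.5). With |BD| = 76.91, the foot of the radical line on BD is 25.59 from B and the perpendicular offset is √(43.9² − 25.59²) = 35.67. Taking the right-of-BD solution: U = (4.615, -19.79).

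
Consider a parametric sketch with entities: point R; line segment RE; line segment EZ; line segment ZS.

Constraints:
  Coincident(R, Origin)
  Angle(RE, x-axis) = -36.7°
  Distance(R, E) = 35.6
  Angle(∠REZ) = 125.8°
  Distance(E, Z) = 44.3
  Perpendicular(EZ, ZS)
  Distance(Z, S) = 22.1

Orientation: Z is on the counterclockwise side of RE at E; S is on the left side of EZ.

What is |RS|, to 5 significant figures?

65.476

∠REZ = 125.8°, so EZ runs at -36.7° + (180° − 125.8°) = 17.500° from the x-axis; with |EZ| = 44.3, Z = E + 44.3·(cos 17.500°, sin 17.500°) = (70.793, -7.9542). EZ ⟂ ZS; with |ZS| = 22.1 on the left of EZ, S = Z + 22.1·(-0.30071, 0.95372) = (64.147, 13.123). Then |RS| = |S − R| = 65.476.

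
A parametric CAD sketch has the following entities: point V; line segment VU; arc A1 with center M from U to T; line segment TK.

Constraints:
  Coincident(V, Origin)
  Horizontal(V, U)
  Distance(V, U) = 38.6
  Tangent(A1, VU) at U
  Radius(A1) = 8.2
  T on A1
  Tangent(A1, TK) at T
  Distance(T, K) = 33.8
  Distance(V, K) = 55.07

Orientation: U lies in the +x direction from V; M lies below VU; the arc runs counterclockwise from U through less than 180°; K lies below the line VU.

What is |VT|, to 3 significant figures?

31.8

V is at the origin; V and U share the same y with |VU| = 38.6 and U on the +x side, so U = (38.6, 0.00). The tangent condition forces MU to be normal to VU, so M = U + (0, -8.2) = (38.6, -8.20). Since MT ⟂ TK (tangency), |MK| = √(8.2² + 33.8²) = 34.8 regardless of where T sits on A1. So K lies on both circle(V, 55.07) and circle(M, 34.8); the below-VU intersection is K = (34.7, -42.8). T is the foot of the tangent from K: T = (30.5, -9.23).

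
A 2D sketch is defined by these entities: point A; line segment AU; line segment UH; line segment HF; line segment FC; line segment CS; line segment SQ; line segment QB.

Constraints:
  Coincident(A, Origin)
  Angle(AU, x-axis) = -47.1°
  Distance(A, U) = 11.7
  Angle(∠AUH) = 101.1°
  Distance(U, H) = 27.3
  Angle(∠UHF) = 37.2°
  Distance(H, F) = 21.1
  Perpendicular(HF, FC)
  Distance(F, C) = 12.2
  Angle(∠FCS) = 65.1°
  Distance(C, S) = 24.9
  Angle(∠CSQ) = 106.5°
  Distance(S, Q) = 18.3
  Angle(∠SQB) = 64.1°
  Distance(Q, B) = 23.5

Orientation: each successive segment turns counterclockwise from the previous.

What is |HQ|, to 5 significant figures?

16.430

A is at the origin; AU runs at -47.1° with length 11.7, so U = (7.9644, -8.5708). ∠AUH = 101.1° gives UH at 31.800° from the x-axis; with |UH| = 27.3, H = (31.167, 5.8151). ∠UHF = 37.2° gives HF at 174.60° from the x-axis; with |HF| = 21.1, F = (10.160, 7.8008). The perpendicularity gives FC at right angles to HF, so FC runs at -95.400°; with |FC| = 12.2, C = (9.0120, -4.3450). ∠FCS = 65.1° gives CS at 19.500° from the x-axis; with |CS| = 24.9, S = (32.484, 3.9668). ∠CSQ = 106.5° gives SQ at 93.000° from the x-axis; with |SQ| = 18.3, Q = (31.526, 22.242). Then |HQ| = |Q − H| = 16.430.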